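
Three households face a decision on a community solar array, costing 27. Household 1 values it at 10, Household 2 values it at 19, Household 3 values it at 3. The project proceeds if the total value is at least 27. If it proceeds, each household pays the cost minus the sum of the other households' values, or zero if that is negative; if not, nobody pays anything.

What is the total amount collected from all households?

Total value 32 ≥ cost 27, so it is built.
Household 1: others sum to 22; max(0, 27 - 22) = 5.
Household 2: others sum to 13; max(0, 27 - 13) = 14.
Household 3: others sum to 29; max(0, 27 - 29) = 0.
Total collected = 5 + 14 + 0 = 19.

19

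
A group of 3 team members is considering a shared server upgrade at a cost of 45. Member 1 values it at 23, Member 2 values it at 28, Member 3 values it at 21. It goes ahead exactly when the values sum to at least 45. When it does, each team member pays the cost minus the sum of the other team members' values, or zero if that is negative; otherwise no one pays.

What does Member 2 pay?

1

Total value 72 ≥ cost 45, so the project is built.
The other team members' values sum to 44.
Cost minus that sum is 45 - 44 = 1.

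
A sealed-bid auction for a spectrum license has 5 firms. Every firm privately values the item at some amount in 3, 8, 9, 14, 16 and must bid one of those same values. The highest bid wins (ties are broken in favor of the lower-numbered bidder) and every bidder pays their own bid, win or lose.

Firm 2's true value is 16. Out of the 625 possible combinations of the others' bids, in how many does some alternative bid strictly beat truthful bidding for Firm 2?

317

Others bid (3, 3, 3, 3): truth gives 0; bid 8 gives 8 > 0. Violating.
Others bid (3, 3, 3, 8): truth gives 0; bid 8 gives 8 > 0. Violating.
Others bid (3, 3, 3, 9): truth gives 0; bid 9 gives 7 > 0. Violating.
Others bid (3, 3, 3, 14): truth gives 0; bid 14 gives 2 > 0. Violating.
Others bid (3, 3, 3, 16): truth gives 0; no alternative beats it.
Others bid (3, 3, 8, 16): truth gives 0; no alternative beats it.
(Checking all 625 profiles: 317 have a profitable deviation, 308 do not.)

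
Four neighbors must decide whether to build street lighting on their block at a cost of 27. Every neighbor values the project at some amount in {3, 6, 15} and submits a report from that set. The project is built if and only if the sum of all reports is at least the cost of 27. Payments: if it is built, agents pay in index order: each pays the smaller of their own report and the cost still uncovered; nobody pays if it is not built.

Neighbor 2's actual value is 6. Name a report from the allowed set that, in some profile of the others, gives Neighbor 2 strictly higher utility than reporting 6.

Suppose Neighbor 1 reports 3, Neighbor 3 reports 6 and Neighbor 4 reports 15.
Report 6: project built, pays 6, utility 6 - 6 = 0.
Report 3: project built, pays 3, utility 6 - 3 = 3.
So reporting 3 beats truth here (3 > 0).

3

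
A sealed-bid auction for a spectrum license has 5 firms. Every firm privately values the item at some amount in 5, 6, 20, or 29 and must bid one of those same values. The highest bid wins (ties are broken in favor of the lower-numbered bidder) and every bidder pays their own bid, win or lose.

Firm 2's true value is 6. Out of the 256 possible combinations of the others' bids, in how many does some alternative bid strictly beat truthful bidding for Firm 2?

Others bid (5, 5, 5, 20): truth gives -6; bid 5 gives -5 > -6. Violating.
Others bid (5, 5, 5, 29): truth gives -6; bid 5 gives -5 > -6. Violating.
Others bid (5, 5, 6, 20): truth gives -6; bid 5 gives -5 > -6. Violating.
Others bid (5, 5, 6, 29): truth gives -6; bid 5 gives -5 > -6. Violating.
Others bid (5, 5, 5, 5): truth gives 0; no alternative beats it.
Others bid (5, 5, 5, 6): truth gives 0; no alternative beats it.
(Checking all 256 profiles: 248 have a profitable deviation, 8 do not.)

248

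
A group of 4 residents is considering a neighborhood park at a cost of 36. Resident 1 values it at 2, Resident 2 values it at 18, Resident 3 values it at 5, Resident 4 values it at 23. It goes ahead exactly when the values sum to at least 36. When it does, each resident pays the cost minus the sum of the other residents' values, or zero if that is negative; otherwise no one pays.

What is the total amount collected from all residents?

17

Total value 48 ≥ cost 36, so it is built.
Resident 1: others sum to 46; max(0, 36 - 46) = 0.
Resident 2: others sum to 30; max(0, 36 - 30) = 6.
Resident 3: others sum to 43; max(0, 36 - 43) = 0.
Resident 4: others sum to 25; max(0, 36 - 25) = 11.
Total collected = 0 + 6 + 0 + 11 = 17.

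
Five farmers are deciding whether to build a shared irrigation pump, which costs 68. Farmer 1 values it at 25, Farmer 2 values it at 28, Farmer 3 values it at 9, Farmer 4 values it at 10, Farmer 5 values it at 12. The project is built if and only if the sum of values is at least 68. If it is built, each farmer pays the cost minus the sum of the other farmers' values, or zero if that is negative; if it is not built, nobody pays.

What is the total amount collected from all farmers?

Total value 84 ≥ cost 68, so it is built.
Farmer 1: others sum to 59; max(0, 68 - 59) = 9.
Farmer 2: others sum to 56; max(0, 68 - 56) = 12.
Farmer 3: others sum to 75; max(0, 68 - 75) = 0.
Farmer 4: others sum to 74; max(0, 68 - 74) = 0.
Farmer 5: others sum to 72; max(0, 68 - 72) = 0.
Total collected = 9 + 12 + 0 + 0 + 0 = 21.

21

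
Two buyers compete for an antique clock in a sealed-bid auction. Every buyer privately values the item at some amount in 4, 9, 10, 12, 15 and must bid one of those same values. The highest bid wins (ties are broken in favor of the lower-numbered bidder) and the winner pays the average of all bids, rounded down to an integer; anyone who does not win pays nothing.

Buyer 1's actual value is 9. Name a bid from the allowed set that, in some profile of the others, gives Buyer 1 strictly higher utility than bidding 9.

4

Suppose Buyer 2 bids 4.
Bid 9: wins, pays 6, utility 9 - 6 = 3.
Bid 4: wins, pays 4, utility 9 - 4 = 5.
So bidding 4 beats truth here (5 > 3).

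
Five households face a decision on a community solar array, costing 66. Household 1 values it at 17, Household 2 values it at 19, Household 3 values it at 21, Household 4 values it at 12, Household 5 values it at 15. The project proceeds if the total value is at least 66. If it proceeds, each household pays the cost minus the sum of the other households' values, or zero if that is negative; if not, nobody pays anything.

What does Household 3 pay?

Total value 84 ≥ cost 66, so the project is built.
The other households' values sum to 63.
Cost minus that sum is 66 - 63 = 3.

3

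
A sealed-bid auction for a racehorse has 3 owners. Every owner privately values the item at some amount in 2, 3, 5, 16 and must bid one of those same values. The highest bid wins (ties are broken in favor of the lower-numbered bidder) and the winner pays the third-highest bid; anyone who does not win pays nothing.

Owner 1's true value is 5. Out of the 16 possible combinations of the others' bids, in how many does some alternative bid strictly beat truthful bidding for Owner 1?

Others bid (2, 16): truth gives 0; bid 16 gives 3 > 0. Violating.
Others bid (3, 16): truth gives 0; bid 16 gives 2 > 0. Violating.
Others bid (16, 2): truth gives 0; bid 16 gives 3 > 0. Violating.
Others bid (16, 3): truth gives 0; bid 16 gives 2 > 0. Violating.
Others bid (2, 2): truth gives 3; no alternative beats it.
Others bid (2, 3): truth gives 3; no alternative beats it.
(Checking all 16 profiles: 4 have a profitable deviation, 12 do not.)

4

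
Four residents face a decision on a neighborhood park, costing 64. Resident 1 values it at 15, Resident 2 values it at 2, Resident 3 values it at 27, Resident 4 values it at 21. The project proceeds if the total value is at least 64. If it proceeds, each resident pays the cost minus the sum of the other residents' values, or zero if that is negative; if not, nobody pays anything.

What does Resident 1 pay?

Total value 65 ≥ cost 64, so the project is built.
The other residents' values sum to 50.
Cost minus that sum is 64 - 50 = 14.

14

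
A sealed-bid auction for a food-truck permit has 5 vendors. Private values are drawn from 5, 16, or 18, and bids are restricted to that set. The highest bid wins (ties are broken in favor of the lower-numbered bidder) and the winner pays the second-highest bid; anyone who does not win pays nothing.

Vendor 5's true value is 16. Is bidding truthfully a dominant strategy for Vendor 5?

Check each profile of the others' bids and compare truth against every alternative bid.
Others bid (5, 5, 5, 5): truth gives 11, best alternative gives 11.
Others bid (5, 5, 5, 16): truth gives 0, best alternative gives 0.
Others bid (5, 5, 5, 18): truth gives 0, best alternative gives 0.
Others bid (5, 5, 16, 5): truth gives 0, best alternative gives 0.
Others bid (5, 5, 16, 16): truth gives 0, best alternative gives 0.
Others bid (5, 5, 16, 18): truth gives 0, best alternative gives 0.
(Remaining 75 profiles checked similarly; truth is weakly best in each.)
In every case the truthful bid is at least as good as any alternative, so it is a dominant strategy.

Yes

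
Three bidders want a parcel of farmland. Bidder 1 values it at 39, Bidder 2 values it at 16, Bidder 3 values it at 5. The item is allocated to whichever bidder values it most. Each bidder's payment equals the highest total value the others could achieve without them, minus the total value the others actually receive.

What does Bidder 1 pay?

16

Bidder 1 has the highest value and receives the item.
Without Bidder 1, the item would go to the next-highest value, 16, so the others could achieve 16.
With Bidder 1 present and winning, the others receive nothing, so their total is 0.
Payment = 16 - 0 = 16.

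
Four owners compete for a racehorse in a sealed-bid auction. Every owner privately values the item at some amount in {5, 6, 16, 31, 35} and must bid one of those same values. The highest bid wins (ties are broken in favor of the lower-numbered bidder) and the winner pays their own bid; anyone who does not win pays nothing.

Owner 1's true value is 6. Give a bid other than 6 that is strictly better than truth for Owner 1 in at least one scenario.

Suppose Owner 2 bids 5, Owner 3 bids 5 and Owner 4 bids 5.
Bid 6: wins, pays 6, utility 6 - 6 = 0.
Bid 5: wins, pays 5, utility 6 - 5 = 1.
So bidding 5 beats truth here (1 > 0).

5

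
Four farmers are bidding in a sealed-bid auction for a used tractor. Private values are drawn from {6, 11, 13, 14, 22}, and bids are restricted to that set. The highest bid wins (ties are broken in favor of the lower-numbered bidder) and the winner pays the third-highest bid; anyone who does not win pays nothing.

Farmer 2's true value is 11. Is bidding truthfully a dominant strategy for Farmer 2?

No

Consider the case where Farmer 1 bids 6, Farmer 3 bids 6 and Farmer 4 bids 13.
Truthful bid 11: loses, pays 0, utility 0.
Bid 13 instead: wins, pays 6, utility 11 - 6 = 5.
Since 5 > 0, bidding 13 is strictly better here, so truthful bidding is not dominant.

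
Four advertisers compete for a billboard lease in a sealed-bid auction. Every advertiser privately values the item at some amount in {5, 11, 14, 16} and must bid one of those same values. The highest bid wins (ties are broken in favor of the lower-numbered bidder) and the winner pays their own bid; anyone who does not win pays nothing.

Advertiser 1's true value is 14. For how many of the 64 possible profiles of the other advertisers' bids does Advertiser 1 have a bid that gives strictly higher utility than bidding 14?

8

Others bid (5, 5, 5): truth gives 0; bid 5 gives 9 > 0. Violating.
Others bid (5, 5, 11): truth gives 0; bid 11 gives 3 > 0. Violating.
Others bid (5, 11, 5): truth gives 0; bid 11 gives 3 > 0. Violating.
Others bid (5, 11, 11): truth gives 0; bid 11 gives 3 > 0. Violating.
Others bid (5, 5, 14): truth gives 0; no alternative beats it.
Others bid (5, 5, 16): truth gives 0; no alternative beats it.
(Checking all 64 profiles: 8 have a profitable deviation, 56 do not.)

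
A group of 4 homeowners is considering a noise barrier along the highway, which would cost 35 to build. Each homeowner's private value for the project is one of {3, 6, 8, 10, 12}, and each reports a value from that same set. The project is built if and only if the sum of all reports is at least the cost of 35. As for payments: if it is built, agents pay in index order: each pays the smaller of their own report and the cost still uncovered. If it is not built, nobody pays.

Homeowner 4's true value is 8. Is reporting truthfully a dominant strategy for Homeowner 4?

Yes

Check each profile of the others' reports and compare truth against every alternative report.
Others report (12, 12, 12): truth gives 8, best alternative gives 8.
Others report (10, 12, 12): truth gives 7, best alternative gives 7.
Others report (12, 10, 12): truth gives 7, best alternative gives 7.
Others report (12, 12, 10): truth gives 7, best alternative gives 7.
Others report (8, 12, 12): truth gives 5, best alternative gives 5.
Others report (10, 10, 12): truth gives 5, best alternative gives 5.
(Remaining 119 profiles checked similarly; truth is weakly best in each.)
In every case the truthful report is at least as good as any alternative, so it is a dominant strategy.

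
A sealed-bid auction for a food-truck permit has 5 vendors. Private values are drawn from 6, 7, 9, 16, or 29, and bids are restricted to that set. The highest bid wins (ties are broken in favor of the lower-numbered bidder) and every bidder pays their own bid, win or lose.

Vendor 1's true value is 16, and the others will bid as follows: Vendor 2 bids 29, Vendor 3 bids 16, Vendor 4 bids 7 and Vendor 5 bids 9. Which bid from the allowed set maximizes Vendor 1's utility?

Bid 6: loses but pays 6, utility -6.
Bid 7: loses but pays 7, utility -7.
Bid 9: loses but pays 9, utility -9.
Bid 16: loses but pays 16, utility -16.
Bid 29: wins, pays 29, utility 16 - 29 = -13.
The best choice is 6 with utility -6.

6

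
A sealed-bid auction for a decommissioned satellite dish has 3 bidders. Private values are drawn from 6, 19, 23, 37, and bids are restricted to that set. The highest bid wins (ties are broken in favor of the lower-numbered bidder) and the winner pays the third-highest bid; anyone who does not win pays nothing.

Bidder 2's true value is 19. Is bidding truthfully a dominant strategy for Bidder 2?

No

Consider the case where Bidder 1 bids 6 and Bidder 3 bids 23.
Truthful bid 19: loses, pays 0, utility 0.
Bid 23 instead: wins, pays 6, utility 19 - 6 = 13.
Since 13 > 0, bidding 23 is strictly better here, so truthful bidding is not dominant.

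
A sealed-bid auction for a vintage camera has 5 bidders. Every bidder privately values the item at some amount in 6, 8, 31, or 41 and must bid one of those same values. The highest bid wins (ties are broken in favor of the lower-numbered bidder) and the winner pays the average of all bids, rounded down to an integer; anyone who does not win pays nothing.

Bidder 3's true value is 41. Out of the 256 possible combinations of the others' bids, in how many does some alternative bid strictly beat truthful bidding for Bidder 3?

36

Others bid (6, 6, 6, 6): truth gives 28; bid 8 gives 35 > 28. Violating.
Others bid (6, 6, 6, 8): truth gives 28; bid 8 gives 35 > 28. Violating.
Others bid (6, 6, 6, 31): truth gives 23; bid 31 gives 25 > 23. Violating.
Others bid (6, 6, 8, 6): truth gives 28; bid 8 gives 35 > 28. Violating.
Others bid (6, 6, 6, 41): truth gives 21; no alternative beats it.
Others bid (6, 6, 8, 41): truth gives 21; no alternative beats it.
(Checking all 256 profiles: 36 have a profitable deviation, 220 do not.)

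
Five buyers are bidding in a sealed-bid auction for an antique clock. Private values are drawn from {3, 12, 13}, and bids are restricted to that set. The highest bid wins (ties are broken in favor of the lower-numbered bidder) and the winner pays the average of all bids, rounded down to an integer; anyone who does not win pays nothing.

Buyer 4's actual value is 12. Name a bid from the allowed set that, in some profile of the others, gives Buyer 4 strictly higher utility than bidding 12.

13

Suppose Buyer 1 bids 3, Buyer 2 bids 3, Buyer 3 bids 3 and Buyer 5 bids 13.
Bid 12: loses, pays 0, utility 0.
Bid 13: wins, pays 7, utility 12 - 7 = 5.
So bidding 13 beats truth here (5 > 0).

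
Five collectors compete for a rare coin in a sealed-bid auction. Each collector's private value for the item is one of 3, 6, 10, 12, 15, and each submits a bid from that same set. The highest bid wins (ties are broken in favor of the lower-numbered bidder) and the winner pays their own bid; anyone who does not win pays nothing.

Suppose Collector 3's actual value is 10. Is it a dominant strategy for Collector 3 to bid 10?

Consider the case where Collector 1 bids 3, Collector 2 bids 3, Collector 4 bids 3 and Collector 5 bids 3.
Truthful bid 10: wins, pays 10, utility 10 - 10 = 0.
Bid 6 instead: wins, pays 6, utility 10 - 6 = 4.
Since 4 > 0, bidding 6 is strictly better here, so truthful bidding is not dominant.

No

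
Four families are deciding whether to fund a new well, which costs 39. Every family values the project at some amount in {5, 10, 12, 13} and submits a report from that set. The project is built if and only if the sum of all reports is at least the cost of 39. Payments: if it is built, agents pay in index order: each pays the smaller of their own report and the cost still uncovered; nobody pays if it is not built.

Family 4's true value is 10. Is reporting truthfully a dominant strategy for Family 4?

Yes

Check each profile of the others' reports and compare truth against every alternative report.
Others report (13, 13, 13): truth gives 10, best alternative gives 10.
Others report (12, 13, 13): truth gives 9, best alternative gives 9.
Others report (13, 12, 13): truth gives 9, best alternative gives 9.
Others report (13, 13, 12): truth gives 9, best alternative gives 9.
Others report (12, 12, 13): truth gives 8, best alternative gives 8.
Others report (12, 13, 12): truth gives 8, best alternative gives 8.
(Remaining 58 profiles checked similarly; truth is weakly best in each.)
In every case the truthful report is at least as good as any alternative, so it is a dominant strategy.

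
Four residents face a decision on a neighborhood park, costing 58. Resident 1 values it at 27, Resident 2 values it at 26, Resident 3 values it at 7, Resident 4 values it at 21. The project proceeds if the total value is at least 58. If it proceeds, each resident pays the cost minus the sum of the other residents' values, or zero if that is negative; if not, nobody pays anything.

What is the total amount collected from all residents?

7

Total value 81 ≥ cost 58, so it is built.
Resident 1: others sum to 54; max(0, 58 - 54) = 4.
Resident 2: others sum to 55; max(0, 58 - 55) = 3.
Resident 3: others sum to 74; max(0, 58 - 74) = 0.
Resident 4: others sum to 60; max(0, 58 - 60) = 0.
Total collected = 4 + 3 + 0 + 0 = 7.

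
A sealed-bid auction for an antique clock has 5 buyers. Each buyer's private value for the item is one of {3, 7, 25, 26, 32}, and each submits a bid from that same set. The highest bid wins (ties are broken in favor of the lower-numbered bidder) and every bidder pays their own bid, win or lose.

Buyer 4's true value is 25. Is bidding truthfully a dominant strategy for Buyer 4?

Consider the case where Buyer 1 bids 3, Buyer 2 bids 3, Buyer 3 bids 3 and Buyer 5 bids 3.
Truthful bid 25: wins, pays 25, utility 25 - 25 = 0.
Bid 7 instead: wins, pays 7, utility 25 - 7 = 18.
Since 18 > 0, bidding 7 is strictly better here, so truthful bidding is not dominant.

No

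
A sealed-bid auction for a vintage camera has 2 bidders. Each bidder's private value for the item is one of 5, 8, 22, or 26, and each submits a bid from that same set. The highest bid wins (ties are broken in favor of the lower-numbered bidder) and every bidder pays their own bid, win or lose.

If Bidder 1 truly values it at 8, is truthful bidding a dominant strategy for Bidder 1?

Consider the case where Bidder 2 bids 5.
Truthful bid 8: wins, pays 8, utility 8 - 8 = 0.
Bid 5 instead: wins, pays 5, utility 8 - 5 = 3.
Since 3 > 0, bidding 5 is strictly better here, so truthful bidding is not dominant.

No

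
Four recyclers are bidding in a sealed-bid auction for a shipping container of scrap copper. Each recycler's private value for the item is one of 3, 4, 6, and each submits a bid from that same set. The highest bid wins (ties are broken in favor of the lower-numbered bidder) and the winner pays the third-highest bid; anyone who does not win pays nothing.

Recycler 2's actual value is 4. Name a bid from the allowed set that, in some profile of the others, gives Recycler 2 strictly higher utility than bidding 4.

Suppose Recycler 1 bids 3, Recycler 3 bids 3 and Recycler 4 bids 6.
Bid 4: loses, pays 0, utility 0.
Bid 6: wins, pays 3, utility 4 - 3 = 1.
So bidding 6 beats truth here (1 > 0).

6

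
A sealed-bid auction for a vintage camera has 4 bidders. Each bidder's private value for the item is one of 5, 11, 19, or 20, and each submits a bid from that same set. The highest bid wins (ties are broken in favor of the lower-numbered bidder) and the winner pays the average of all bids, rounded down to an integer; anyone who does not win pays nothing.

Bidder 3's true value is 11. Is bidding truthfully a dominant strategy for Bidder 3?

No

Consider the case where Bidder 1 bids 5, Bidder 2 bids 11 and Bidder 4 bids 5.
Truthful bid 11: loses, pays 0, utility 0.
Bid 19 instead: wins, pays 10, utility 11 - 10 = 1.
Since 1 > 0, bidding 19 is strictly better here, so truthful bidding is not dominant.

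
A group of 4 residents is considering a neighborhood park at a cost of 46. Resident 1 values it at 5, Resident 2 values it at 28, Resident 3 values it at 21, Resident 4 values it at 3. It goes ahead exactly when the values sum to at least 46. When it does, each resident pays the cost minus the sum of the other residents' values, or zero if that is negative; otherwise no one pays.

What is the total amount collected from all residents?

Total value 57 ≥ cost 46, so it is built.
Resident 1: others sum to 52; max(0, 46 - 52) = 0.
Resident 2: others sum to 29; max(0, 46 - 29) = 17.
Resident 3: others sum to 36; max(0, 46 - 36) = 10.
Resident 4: others sum to 54; max(0, 46 - 54) = 0.
Total collected = 0 + 17 + 10 + 0 = 27.

27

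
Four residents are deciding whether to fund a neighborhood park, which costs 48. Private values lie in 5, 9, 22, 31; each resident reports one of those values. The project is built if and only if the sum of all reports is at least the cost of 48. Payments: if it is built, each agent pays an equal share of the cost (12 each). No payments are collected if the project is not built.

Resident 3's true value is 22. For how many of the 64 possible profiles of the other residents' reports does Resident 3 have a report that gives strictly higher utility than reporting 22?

Others report (5, 5, 9): truth gives 0; report 31 gives 10 > 0. Violating.
Others report (5, 9, 5): truth gives 0; report 31 gives 10 > 0. Violating.
Others report (5, 9, 9): truth gives 0; report 31 gives 10 > 0. Violating.
Others report (9, 5, 5): truth gives 0; report 31 gives 10 > 0. Violating.
Others report (5, 5, 5): truth gives 0; no alternative beats it.
Others report (5, 5, 22): truth gives 10; no alternative beats it.
(Checking all 64 profiles: 6 have a profitable deviation, 58 do not.)

6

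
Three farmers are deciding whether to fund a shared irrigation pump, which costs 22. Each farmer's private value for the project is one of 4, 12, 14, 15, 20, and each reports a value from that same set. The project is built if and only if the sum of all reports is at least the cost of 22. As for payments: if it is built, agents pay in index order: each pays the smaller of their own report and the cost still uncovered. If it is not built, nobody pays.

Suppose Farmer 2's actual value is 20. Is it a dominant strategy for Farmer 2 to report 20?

No

Consider the case where Farmer 1 reports 4 and Farmer 3 reports 4.
Truthful report 20: project built, pays 18, utility 20 - 18 = 2.
Report 14 instead: project built, pays 14, utility 20 - 14 = 6.
Since 6 > 2, reporting 14 is strictly better here, so truthful reporting is not dominant.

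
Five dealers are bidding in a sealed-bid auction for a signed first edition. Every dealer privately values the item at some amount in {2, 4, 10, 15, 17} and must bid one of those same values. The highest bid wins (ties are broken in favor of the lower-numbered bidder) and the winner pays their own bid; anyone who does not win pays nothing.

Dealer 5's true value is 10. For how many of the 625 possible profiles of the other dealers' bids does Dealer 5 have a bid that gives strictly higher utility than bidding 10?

1

Others bid (2, 2, 2, 2): truth gives 0; bid 4 gives 6 > 0. Violating.
Others bid (2, 2, 2, 4): truth gives 0; no alternative beats it.
Others bid (2, 2, 2, 10): truth gives 0; no alternative beats it.
(Checking all 625 profiles: 1 has a profitable deviation, 624 do not.)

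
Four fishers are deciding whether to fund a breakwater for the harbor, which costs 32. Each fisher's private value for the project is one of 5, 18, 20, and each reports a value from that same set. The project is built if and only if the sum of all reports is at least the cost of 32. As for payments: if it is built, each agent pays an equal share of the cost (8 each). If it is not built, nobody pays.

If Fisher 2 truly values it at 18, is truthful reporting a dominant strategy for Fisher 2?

Yes

Check each profile of the others' reports and compare truth against every alternative report.
Others report (5, 5, 5): truth gives 10, best alternative gives 10.
Others report (5, 5, 18): truth gives 10, best alternative gives 10.
Others report (5, 5, 20): truth gives 10, best alternative gives 10.
Others report (5, 18, 5): truth gives 10, best alternative gives 10.
Others report (5, 18, 18): truth gives 10, best alternative gives 10.
Others report (5, 18, 20): truth gives 10, best alternative gives 10.
(Remaining 21 profiles checked similarly; truth is weakly best in each.)
In every case the truthful report is at least as good as any alternative, so it is a dominant strategy.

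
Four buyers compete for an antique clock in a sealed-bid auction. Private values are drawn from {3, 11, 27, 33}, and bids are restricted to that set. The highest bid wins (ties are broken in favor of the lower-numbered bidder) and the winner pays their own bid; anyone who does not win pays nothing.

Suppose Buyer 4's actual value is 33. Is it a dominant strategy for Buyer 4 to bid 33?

Consider the case where Buyer 1 bids 3, Buyer 2 bids 3 and Buyer 3 bids 3.
Truthful bid 33: wins, pays 33, utility 33 - 33 = 0.
Bid 11 instead: wins, pays 11, utility 33 - 11 = 22.
Since 22 > 0, bidding 11 is strictly better here, so truthful bidding is not dominant.

No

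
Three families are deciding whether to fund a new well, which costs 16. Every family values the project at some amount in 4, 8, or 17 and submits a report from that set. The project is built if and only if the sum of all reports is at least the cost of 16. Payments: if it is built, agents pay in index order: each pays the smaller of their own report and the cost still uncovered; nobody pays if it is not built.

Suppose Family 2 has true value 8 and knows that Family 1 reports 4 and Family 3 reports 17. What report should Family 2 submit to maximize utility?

Report 4: project built, pays 4, utility 8 - 4 = 4.
Report 8: project built, pays 8, utility 8 - 8 = 0.
Report 17: project built, pays 12, utility 8 - 12 = -4.
The best choice is 4 with utility 4.

4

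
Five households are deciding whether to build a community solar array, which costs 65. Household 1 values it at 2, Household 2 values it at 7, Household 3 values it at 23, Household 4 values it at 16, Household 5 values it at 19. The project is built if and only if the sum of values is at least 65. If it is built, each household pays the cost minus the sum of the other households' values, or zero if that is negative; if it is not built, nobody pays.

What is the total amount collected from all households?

Total value 67 ≥ cost 65, so it is built.
Household 1: others sum to 65; max(0, 65 - 65) = 0.
Household 2: others sum to 60; max(0, 65 - 60) = 5.
Household 3: others sum to 44; max(0, 65 - 44) = 21.
Household 4: others sum to 51; max(0, 65 - 51) = 14.
Household 5: others sum to 48; max(0, 65 - 48) = 17.
Total collected = 0 + 5 + 21 + 14 + 17 = 57.

57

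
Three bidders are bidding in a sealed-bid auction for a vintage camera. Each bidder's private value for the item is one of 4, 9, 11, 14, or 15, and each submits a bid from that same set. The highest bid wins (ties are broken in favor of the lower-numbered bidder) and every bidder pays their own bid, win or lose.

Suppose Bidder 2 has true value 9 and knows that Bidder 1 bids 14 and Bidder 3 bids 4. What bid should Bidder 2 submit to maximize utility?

Bid 4: loses but pays 4, utility -4.
Bid 9: loses but pays 9, utility -9.
Bid 11: loses but pays 11, utility -11.
Bid 14: loses but pays 14, utility -14.
Bid 15: wins, pays 15, utility 9 - 15 = -6.
The best choice is 4 with utility -4.

4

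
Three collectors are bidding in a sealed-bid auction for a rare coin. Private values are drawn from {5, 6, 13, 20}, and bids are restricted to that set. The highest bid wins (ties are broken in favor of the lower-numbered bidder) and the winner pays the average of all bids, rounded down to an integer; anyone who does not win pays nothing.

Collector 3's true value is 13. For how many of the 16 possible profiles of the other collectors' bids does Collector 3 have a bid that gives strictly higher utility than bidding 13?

Others bid (5, 5): truth gives 6; bid 6 gives 8 > 6. Violating.
Others bid (5, 13): truth gives 0; bid 20 gives 1 > 0. Violating.
Others bid (13, 5): truth gives 0; bid 20 gives 1 > 0. Violating.
Others bid (5, 6): truth gives 5; no alternative beats it.
Others bid (5, 20): truth gives 0; no alternative beats it.
(Checking all 16 profiles: 3 have a profitable deviation, 13 do not.)

3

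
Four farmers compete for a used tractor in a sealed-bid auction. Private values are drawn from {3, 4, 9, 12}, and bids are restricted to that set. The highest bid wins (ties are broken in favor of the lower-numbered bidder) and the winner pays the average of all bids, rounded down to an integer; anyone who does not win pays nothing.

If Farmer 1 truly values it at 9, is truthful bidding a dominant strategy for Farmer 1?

Consider the case where Farmer 2 bids 3, Farmer 3 bids 3 and Farmer 4 bids 3.
Truthful bid 9: wins, pays 4, utility 9 - 4 = 5.
Bid 3 instead: wins, pays 3, utility 9 - 3 = 6.
Since 6 > 5, bidding 3 is strictly better here, so truthful bidding is not dominant.

No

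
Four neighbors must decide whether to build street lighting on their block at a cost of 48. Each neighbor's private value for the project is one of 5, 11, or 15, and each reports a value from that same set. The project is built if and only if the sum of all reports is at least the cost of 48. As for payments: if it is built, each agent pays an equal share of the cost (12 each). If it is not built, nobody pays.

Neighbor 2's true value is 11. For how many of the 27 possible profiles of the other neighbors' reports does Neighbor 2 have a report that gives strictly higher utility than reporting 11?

6

Others report (11, 11, 15): truth gives -1; report 5 gives 0 > -1. Violating.
Others report (11, 15, 11): truth gives -1; report 5 gives 0 > -1. Violating.
Others report (11, 15, 15): truth gives -1; report 5 gives 0 > -1. Violating.
Others report (15, 11, 11): truth gives -1; report 5 gives 0 > -1. Violating.
Others report (5, 5, 5): truth gives 0; no alternative beats it.
Others report (5, 5, 11): truth gives 0; no alternative beats it.
(Checking all 27 profiles: 6 have a profitable deviation, 21 do not.)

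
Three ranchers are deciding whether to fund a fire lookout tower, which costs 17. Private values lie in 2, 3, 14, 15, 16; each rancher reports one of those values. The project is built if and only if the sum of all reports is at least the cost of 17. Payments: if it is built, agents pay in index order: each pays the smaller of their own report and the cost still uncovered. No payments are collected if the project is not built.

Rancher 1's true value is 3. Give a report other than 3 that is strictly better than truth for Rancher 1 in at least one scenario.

2

Suppose Rancher 2 reports 2 and Rancher 3 reports 14.
Report 3: project built, pays 3, utility 3 - 3 = 0.
Report 2: project built, pays 2, utility 3 - 2 = 1.
So reporting 2 beats truth here (1 > 0).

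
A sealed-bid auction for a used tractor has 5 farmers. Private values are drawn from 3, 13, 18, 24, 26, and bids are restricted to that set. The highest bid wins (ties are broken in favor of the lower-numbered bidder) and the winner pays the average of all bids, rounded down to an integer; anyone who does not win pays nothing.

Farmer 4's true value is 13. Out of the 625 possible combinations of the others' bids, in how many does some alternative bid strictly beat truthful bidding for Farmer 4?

34

Others bid (3, 3, 3, 18): truth gives 0; bid 18 gives 4 > 0. Violating.
Others bid (3, 3, 3, 24): truth gives 0; bid 24 gives 2 > 0. Violating.
Others bid (3, 3, 3, 26): truth gives 0; bid 26 gives 1 > 0. Violating.
Others bid (3, 3, 13, 3): truth gives 0; bid 18 gives 5 > 0. Violating.
Others bid (3, 3, 3, 3): truth gives 8; no alternative beats it.
Others bid (3, 3, 3, 13): truth gives 6; no alternative beats it.
(Checking all 625 profiles: 34 have a profitable deviation, 591 do not.)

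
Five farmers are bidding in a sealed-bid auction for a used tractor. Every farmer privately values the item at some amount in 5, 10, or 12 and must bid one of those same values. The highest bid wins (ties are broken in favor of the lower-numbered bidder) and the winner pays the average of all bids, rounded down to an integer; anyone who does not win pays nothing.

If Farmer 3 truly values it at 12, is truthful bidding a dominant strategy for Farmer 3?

Check each profile of the others' bids and compare truth against every alternative bid.
Others bid (5, 5, 5, 12): truth gives 5, best alternative gives 0.
Others bid (5, 5, 12, 5): truth gives 5, best alternative gives 0.
Others bid (5, 10, 5, 5): truth gives 5, best alternative gives 0.
Others bid (10, 5, 5, 5): truth gives 5, best alternative gives 0.
Others bid (5, 5, 10, 12): truth gives 4, best alternative gives 0.
Others bid (5, 5, 12, 10): truth gives 4, best alternative gives 0.
(Remaining 75 profiles checked similarly; truth is weakly best in each.)
In every case the truthful bid is at least as good as any alternative, so it is a dominant strategy.

Yes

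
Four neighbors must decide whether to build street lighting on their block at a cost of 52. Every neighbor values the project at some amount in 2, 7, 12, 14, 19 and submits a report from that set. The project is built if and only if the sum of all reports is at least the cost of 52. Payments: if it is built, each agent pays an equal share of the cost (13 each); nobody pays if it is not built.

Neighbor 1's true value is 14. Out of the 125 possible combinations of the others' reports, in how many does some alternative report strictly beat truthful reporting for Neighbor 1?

25

Others report (2, 12, 19): truth gives 0; report 19 gives 1 > 0. Violating.
Others report (2, 14, 19): truth gives 0; report 19 gives 1 > 0. Violating.
Others report (2, 19, 12): truth gives 0; report 19 gives 1 > 0. Violating.
Others report (2, 19, 14): truth gives 0; report 19 gives 1 > 0. Violating.
Others report (2, 2, 2): truth gives 0; no alternative beats it.
Others report (2, 2, 7): truth gives 0; no alternative beats it.
(Checking all 125 profiles: 25 have a profitable deviation, 100 do not.)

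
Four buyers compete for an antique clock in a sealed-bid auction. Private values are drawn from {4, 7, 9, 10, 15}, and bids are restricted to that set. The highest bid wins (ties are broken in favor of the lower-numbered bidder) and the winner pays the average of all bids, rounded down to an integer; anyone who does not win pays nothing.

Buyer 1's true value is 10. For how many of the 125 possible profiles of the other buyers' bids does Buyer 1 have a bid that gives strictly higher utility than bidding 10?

13

Others bid (4, 4, 4): truth gives 5; bid 4 gives 6 > 5. Violating.
Others bid (4, 4, 7): truth gives 4; bid 7 gives 5 > 4. Violating.
Others bid (4, 4, 15): truth gives 0; bid 15 gives 1 > 0. Violating.
Others bid (4, 7, 4): truth gives 4; bid 7 gives 5 > 4. Violating.
Others bid (4, 4, 9): truth gives 4; no alternative beats it.
Others bid (4, 4, 10): truth gives 3; no alternative beats it.
(Checking all 125 profiles: 13 have a profitable deviation, 112 do not.)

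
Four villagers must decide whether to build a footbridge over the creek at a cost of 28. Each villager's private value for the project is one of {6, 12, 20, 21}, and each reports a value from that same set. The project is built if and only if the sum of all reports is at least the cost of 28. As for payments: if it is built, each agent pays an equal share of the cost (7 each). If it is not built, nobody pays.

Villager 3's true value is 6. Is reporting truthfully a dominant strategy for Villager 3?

Yes

Check each profile of the others' reports and compare truth against every alternative report.
Others report (6, 6, 6): truth gives 0, best alternative gives -1.
Others report (6, 6, 12): truth gives -1, best alternative gives -1.
Others report (6, 6, 20): truth gives -1, best alternative gives -1.
Others report (6, 6, 21): truth gives -1, best alternative gives -1.
Others report (6, 12, 6): truth gives -1, best alternative gives -1.
Others report (6, 12, 12): truth gives -1, best alternative gives -1.
(Remaining 58 profiles checked similarly; truth is weakly best in each.)
In every case the truthful report is at least as good as any alternative, so it is a dominant strategy.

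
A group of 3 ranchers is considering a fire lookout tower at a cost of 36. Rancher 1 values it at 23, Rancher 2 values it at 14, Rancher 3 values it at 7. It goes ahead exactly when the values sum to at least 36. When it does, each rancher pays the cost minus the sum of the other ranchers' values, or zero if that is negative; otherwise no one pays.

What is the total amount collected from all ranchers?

Total value 44 ≥ cost 36, so it is built.
Rancher 1: others sum to 21; max(0, 36 - 21) = 15.
Rancher 2: others sum to 30; max(0, 36 - 30) = 6.
Rancher 3: others sum to 37; max(0, 36 - 37) = 0.
Total collected = 15 + 6 + 0 = 21.

21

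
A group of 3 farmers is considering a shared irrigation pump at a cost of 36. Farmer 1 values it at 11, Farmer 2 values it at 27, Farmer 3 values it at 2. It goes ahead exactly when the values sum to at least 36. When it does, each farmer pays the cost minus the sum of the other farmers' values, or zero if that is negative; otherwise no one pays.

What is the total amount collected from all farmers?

Total value 40 ≥ cost 36, so it is built.
Farmer 1: others sum to 29; max(0, 36 - 29) = 7.
Farmer 2: others sum to 13; max(0, 36 - 13) = 23.
Farmer 3: others sum to 38; max(0, 36 - 38) = 0.
Total collected = 7 + 23 + 0 = 30.

30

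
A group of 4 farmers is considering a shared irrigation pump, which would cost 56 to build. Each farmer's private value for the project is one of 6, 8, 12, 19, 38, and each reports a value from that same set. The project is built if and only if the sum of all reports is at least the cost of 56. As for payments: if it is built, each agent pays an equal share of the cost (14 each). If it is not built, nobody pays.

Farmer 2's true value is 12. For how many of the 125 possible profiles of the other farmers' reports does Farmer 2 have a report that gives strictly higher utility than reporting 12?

Others report (6, 19, 19): truth gives -2; report 6 gives 0 > -2. Violating.
Others report (8, 19, 19): truth gives -2; report 6 gives 0 > -2. Violating.
Others report (19, 6, 19): truth gives -2; report 6 gives 0 > -2. Violating.
Others report (19, 8, 19): truth gives -2; report 6 gives 0 > -2. Violating.
Others report (6, 6, 6): truth gives 0; no alternative beats it.
Others report (6, 6, 8): truth gives 0; no alternative beats it.
(Checking all 125 profiles: 6 have a profitable deviation, 119 do not.)

6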